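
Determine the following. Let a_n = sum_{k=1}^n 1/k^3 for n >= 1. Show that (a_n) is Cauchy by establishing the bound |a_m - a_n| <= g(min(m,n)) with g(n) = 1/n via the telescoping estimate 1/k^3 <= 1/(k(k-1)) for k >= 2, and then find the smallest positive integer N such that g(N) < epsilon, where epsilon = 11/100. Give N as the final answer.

For m > n >= 1: |a_m - a_n| = sum_{k=n+1}^m 1/k^3.
Use 1/k^3 <= 1/(k(k-1)) = 1/(k-1) - 1/k for k >= 2 (which holds since k^3 >= k^2 >= k(k-1) for k >= 2):
sum_{k=n+1}^m 1/k^3 <= sum_{k=n+1}^m (1/(k-1) - 1/k) = 1/n - 1/m <= 1/n.
By symmetry the same bound holds with n,m swapped, so |a_m - a_n| <= 1/min(m,n) = g(min(m,n)). Since g(n) -> 0, (a_n) is Cauchy.
Now solve g(N) < 11/100: 1/N < 11/100 <=> N > 1/(11/100) = 100/11.
The smallest integer strictly greater than 100/11 is N = 10.
Check: g(10) = 1/10 < 11/100; g(9) = 1/9 >= 11/100. So N = 10.

10


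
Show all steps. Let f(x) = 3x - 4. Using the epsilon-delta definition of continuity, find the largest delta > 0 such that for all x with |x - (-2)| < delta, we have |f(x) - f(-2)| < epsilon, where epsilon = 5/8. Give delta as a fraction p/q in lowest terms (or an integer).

We compute f(-2) = 3*(-2) - 4 = -10.
|f(x) - f(-2)| = |3x - 4 - (-10)| = |3(x - (-2))| = 3|x - (-2)|.
We need 3|x - (-2)| < 5/8, i.e. |x - (-2)| < 5/8 / 3 = 5/24.
So any delta <= 5/24 works. Conversely, if delta > 5/24, then x = -2 + 5/24 satisfies |x - (-2)| = 5/24 < delta but |f(x) - f(-2)| = 3 * 5/24 = 5/8, which is not < 5/8; so no larger delta works.
Hence the largest such delta is 5/24.

5/24


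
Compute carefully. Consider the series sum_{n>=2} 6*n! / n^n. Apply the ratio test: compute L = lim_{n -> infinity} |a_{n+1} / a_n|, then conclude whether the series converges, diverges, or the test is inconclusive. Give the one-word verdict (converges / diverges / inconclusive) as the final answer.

Let a_n denote the general term. Form the ratio a_{n+1}/a_n and simplify:
a_{n+1}/a_n = (n/(n + 1))^n
Take the limit as n -> infinity: L = exp(-1).
Since L = exp(-1) < 1, the ratio test implies the series converges.

converges


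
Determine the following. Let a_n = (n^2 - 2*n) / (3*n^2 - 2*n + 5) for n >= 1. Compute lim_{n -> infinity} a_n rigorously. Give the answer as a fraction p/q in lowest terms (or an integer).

Divide numerator and denominator by n^2, the highest power:
numerator / n^2 = 1 - 2/n
denominator / n^2 = 3 - 2/n + 5/n^2
As n -> infinity, all terms of the form c/n^k (k >= 1) tend to 0.
So numerator / n^2 -> 1 and denominator / n^2 -> 3.
Therefore lim a_n = 1/3.

1/3


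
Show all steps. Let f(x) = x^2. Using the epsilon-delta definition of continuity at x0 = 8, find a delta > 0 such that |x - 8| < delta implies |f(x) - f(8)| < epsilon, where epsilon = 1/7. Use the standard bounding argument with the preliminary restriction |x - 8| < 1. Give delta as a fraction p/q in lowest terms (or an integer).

Factor: |x^2 - (8)^2| = |x - 8| * |x + 8|.
Impose |x - 8| < 1 first. Then |x + 8| = |(x - 8) + 2*(8)| <= |x - 8| + 2*|8| < 1 + 16 = 17.
So |x^2 - (8)^2| < delta * 17.
We need delta * 17 <= 1/7, i.e. delta <= 1/7/17 = 1/119.
Since 1/119 < 1, this is tighter than 1; take delta = 1/119.
So delta = 1/119 works.

1/119


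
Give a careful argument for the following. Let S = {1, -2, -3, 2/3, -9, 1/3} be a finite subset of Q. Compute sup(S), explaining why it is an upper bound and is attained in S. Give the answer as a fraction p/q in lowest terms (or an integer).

S is finite, so sup(S) = max(S).
Sorted decreasing:
1, 2/3, 1/3, -2, -3, -9
The extremum is 1.
For every x in S, x <= 1. And 1 is in S, so it is attained.
Therefore sup(S) = 1.

1


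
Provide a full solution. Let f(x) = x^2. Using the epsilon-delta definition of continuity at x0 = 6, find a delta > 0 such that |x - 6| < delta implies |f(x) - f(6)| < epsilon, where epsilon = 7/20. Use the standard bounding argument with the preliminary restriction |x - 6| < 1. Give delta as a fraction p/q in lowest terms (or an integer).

Factor: |x^2 - (6)^2| = |x - 6| * |x + 6|.
Impose |x - 6| < 1 first. Then |x + 6| = |(x - 6) + 2*(6)| <= |x - 6| + 2*|6| < 1 + 12 = 13.
So |x^2 - (6)^2| < delta * 13.
We need delta * 13 <= 7/20, i.e. delta <= 7/20/13 = 7/260.
Since 7/260 < 1, this is tighter than 1; take delta = 7/260.
So delta = 7/260 works.

7/260


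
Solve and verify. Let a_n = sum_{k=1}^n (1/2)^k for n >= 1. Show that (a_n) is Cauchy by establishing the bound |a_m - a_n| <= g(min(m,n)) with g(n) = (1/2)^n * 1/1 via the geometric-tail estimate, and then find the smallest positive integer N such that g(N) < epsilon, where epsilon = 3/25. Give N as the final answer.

For m > n >= 1: |a_m - a_n| = sum_{k=n+1}^m (1/2)^k < sum_{k=n+1}^infinity (1/2)^k = (1/2)^(n+1) / (1 - 1/2) = (1/2)^n * (1/2) * (2/1) = (1/2)^n * 1/1.
So g(n) = (1/2)^n / 1. Since g(n) -> 0, (a_n) is Cauchy.
Now solve g(N) < 3/25: (1/2)^N / 1 < 3/25 <=> 2^N > 1 / (1 * 3/25) = 25/3.
Check powers of 2: 2^3 = 8 <= 25/3, 2^4 = 16 > 25/3.
So the smallest such N is 4. Check: g(4) = 1/(1 * 16) = 1/16 < 3/25.

4


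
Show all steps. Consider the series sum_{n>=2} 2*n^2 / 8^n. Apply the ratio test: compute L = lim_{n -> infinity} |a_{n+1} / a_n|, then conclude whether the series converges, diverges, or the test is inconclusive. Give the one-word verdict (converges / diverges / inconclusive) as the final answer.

Let a_n denote the general term. Form the ratio a_{n+1}/a_n and simplify:
a_{n+1}/a_n = (n + 1)^2/(8*n^2)
Take the limit as n -> infinity: L = 1/8.
Since L = 1/8 < 1, the ratio test implies the series converges.

converges


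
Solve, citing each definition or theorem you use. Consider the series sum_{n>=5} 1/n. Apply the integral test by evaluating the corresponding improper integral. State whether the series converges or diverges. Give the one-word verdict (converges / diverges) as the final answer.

Let f(x) = 1/x. Then f is positive, continuous, and decreasing on [5, infinity), so the integral test applies.
Compute the improper integral int_{5}^infinity f(x) dx:
  antiderivative F(x) = log(x).
  As x -> infinity, log(x) -> infinity.
  So int = infinity - log(5) = infinity. By the integral test, the series diverges.

diverges


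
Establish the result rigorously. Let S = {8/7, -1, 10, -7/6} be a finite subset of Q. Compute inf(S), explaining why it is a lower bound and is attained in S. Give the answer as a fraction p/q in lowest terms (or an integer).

S is finite, so inf(S) = min(S).
Sorted increasing:
-7/6, -1, 8/7, 10
The extremum is -7/6.
For every x in S, x >= -7/6. And -7/6 is in S, so it is attained.
Therefore inf(S) = -7/6.

-7/6


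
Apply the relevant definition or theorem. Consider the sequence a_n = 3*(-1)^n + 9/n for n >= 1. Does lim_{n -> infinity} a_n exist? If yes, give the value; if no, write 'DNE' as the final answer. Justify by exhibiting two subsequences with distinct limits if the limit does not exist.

Examine the behaviour of a_n along subsequences.
a_{2k} = 3 + 9/(2k) -> 3. a_{2k+1} = -3 + 9/(2k+1) -> -3.
Since these two subsequential limits are 3 and -3, distinct, the full sequence cannot converge (a convergent sequence has all subsequences tending to the same limit). So lim a_n does not exist.

DNE


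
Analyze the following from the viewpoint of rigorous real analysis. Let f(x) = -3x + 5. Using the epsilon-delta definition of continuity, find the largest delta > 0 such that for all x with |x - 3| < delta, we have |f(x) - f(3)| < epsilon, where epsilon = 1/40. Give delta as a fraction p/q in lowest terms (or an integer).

We compute f(3) = -3*(3) + 5 = -4.
|f(x) - f(3)| = |-3x + 5 - (-4)| = |-3(x - 3)| = 3|x - 3|.
We need 3|x - 3| < 1/40, i.e. |x - 3| < 1/40 / 3 = 1/120.
So any delta <= 1/120 works. Conversely, if delta > 1/120, then x = 3 + 1/120 satisfies |x - 3| = 1/120 < delta but |f(x) - f(3)| = 3 * 1/120 = 1/40, which is not < 1/40; so no larger delta works.
Hence the largest such delta is 1/120.

1/120


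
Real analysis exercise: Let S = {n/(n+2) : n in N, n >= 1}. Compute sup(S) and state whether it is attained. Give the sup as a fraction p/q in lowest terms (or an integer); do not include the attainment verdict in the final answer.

Analysis:
- Values: 1/3, 1/2, 3/5, 2/3, ... strictly increasing.
- Minimum is 1/3 (n=1); inf = 1/3 (attained).
- n/(n+2) = 1 - 2/(n+2) -> 1 from below as n -> infinity, and never equals 1.
- So sup = 1 (not attained).
Conclusion: sup(S) = 1, not attained in S.

1


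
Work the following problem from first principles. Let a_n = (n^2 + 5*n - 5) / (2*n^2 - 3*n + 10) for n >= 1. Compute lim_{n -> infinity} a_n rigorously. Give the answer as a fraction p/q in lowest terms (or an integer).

Divide numerator and denominator by n^2, the highest power:
numerator / n^2 = 1 + 5/n - 5/n^2
denominator / n^2 = 2 - 3/n + 10/n^2
As n -> infinity, all terms of the form c/n^k (k >= 1) tend to 0.
So numerator / n^2 -> 1 and denominator / n^2 -> 2.
Therefore lim a_n = 1/2.

1/2


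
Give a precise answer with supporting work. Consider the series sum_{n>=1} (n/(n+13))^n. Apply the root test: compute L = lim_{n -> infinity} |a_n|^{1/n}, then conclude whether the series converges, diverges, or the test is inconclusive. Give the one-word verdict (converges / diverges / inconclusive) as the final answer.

Let a_n denote the general term. Form |a_n|^(1/n) and simplify:
|a_n|^(1/n) = n/(n + 13)
Take the limit as n -> infinity: L = 1.
Since L = 1, the root test is inconclusive. (In fact a_n = (n/(n+13))^n -> e^(-13) != 0, so the nth-term test shows divergence; but the root test itself gives no conclusion.)

inconclusive


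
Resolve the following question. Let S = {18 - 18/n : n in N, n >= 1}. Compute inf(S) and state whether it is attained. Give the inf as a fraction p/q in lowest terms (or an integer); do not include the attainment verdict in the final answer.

Analysis:
- Values: 0, 9, 12, 27/2, ... strictly increasing.
- Minimum is 0 (n=1); inf = 0 (attained).
- 18 - 18/n -> 18 from below; sup = 18, not attained.
Conclusion: inf(S) = 0, attained in S.

0


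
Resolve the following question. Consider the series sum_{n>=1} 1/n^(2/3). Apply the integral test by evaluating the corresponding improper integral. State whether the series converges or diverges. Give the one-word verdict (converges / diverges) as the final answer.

Let f(x) = x^(-2/3). Then f is positive, continuous, and decreasing on [1, infinity), so the integral test applies.
Compute the improper integral int_{1}^infinity f(x) dx:
  antiderivative F(x) = 3*x^(1/3).
  As x -> infinity, F(x) -> infinity (since p = 2/3 < 1).
  So the integral diverges. By the integral test, the series diverges.

diverges


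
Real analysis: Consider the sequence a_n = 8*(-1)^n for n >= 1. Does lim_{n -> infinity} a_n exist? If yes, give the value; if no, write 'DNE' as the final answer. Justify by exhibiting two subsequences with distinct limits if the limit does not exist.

Examine the behaviour of a_n along subsequences.
Even-n subsequence a_{2k} = 8 -> 8. Odd-n subsequence a_{2k+1} = -8 -> -8.
Since these two subsequential limits are 8 and -8, distinct, the full sequence cannot converge (a convergent sequence has all subsequences tending to the same limit). So lim a_n does not exist.

DNE


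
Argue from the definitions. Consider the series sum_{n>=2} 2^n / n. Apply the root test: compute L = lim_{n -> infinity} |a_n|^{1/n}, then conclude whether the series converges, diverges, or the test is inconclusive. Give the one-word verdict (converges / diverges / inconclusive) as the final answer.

Let a_n denote the general term. Form |a_n|^(1/n) and simplify:
|a_n|^(1/n) = 2/n^(1/n)
Take the limit as n -> infinity: L = 2.
Since L = 2 > 1, the root test implies divergence.

diverges


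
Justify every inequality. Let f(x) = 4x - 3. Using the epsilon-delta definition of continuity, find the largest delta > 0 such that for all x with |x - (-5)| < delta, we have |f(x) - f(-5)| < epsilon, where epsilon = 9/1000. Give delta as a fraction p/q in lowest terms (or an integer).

We compute f(-5) = 4*(-5) - 3 = -23.
|f(x) - f(-5)| = |4x - 3 - (-23)| = |4(x - (-5))| = 4|x - (-5)|.
We need 4|x - (-5)| < 9/1000, i.e. |x - (-5)| < 9/1000 / 4 = 9/4000.
So any delta <= 9/4000 works. Conversely, if delta > 9/4000, then x = -5 + 9/4000 satisfies |x - (-5)| = 9/4000 < delta but |f(x) - f(-5)| = 4 * 9/4000 = 9/1000, which is not < 9/1000; so no larger delta works.
Hence the largest such delta is 9/4000.

9/4000


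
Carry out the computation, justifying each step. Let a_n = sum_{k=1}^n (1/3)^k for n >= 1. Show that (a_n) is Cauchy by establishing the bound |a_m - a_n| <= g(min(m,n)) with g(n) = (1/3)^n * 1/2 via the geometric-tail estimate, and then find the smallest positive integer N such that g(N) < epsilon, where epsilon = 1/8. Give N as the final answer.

For m > n >= 1: |a_m - a_n| = sum_{k=n+1}^m (1/3)^k < sum_{k=n+1}^infinity (1/3)^k = (1/3)^(n+1) / (1 - 1/3) = (1/3)^n * (1/3) * (3/2) = (1/3)^n * 1/2.
So g(n) = (1/3)^n / 2. Since g(n) -> 0, (a_n) is Cauchy.
Now solve g(N) < 1/8: (1/3)^N / 2 < 1/8 <=> 3^N > 1 / (2 * 1/8) = 4.
Check powers of 3: 3^1 = 3 <= 4, 3^2 = 9 > 4.
So the smallest such N is 2. Check: g(2) = 1/(2 * 9) = 1/18 < 1/8.

2


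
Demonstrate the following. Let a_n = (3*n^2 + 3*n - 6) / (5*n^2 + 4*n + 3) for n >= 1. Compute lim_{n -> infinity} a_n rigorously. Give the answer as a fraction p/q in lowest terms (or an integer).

Divide numerator and denominator by n^2, the highest power:
numerator / n^2 = 3 + 3/n - 6/n^2
denominator / n^2 = 5 + 4/n + 3/n^2
As n -> infinity, all terms of the form c/n^k (k >= 1) tend to 0.
So numerator / n^2 -> 3 and denominator / n^2 -> 5.
Therefore lim a_n = 3/5.

3/5


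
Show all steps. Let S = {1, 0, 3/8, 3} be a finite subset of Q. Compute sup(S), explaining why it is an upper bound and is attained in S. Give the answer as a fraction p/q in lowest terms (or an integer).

S is finite, so sup(S) = max(S).
Sorted decreasing:
3, 1, 3/8, 0
The extremum is 3.
For every x in S, x <= 3. And 3 is in S, so it is attained.
Therefore sup(S) = 3.

3


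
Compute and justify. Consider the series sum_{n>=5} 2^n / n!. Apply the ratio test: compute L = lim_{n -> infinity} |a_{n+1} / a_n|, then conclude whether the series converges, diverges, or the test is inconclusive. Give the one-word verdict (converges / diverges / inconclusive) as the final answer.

Let a_n denote the general term. Form the ratio a_{n+1}/a_n and simplify:
a_{n+1}/a_n = 2/(n + 1)
Take the limit as n -> infinity: L = 0.
Since L = 0 < 1, the ratio test implies the series converges.

converges


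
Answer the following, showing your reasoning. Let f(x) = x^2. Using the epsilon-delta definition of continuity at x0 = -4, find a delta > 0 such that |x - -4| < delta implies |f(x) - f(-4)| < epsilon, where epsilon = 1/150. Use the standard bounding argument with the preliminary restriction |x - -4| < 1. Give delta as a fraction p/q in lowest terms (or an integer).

Factor: |x^2 - (-4)^2| = |x - -4| * |x + -4|.
Impose |x - -4| < 1 first. Then |x + -4| = |(x - -4) + 2*(-4)| <= |x - -4| + 2*|-4| < 1 + 8 = 9.
So |x^2 - (-4)^2| < delta * 9.
We need delta * 9 <= 1/150, i.e. delta <= 1/150/9 = 1/1350.
Since 1/1350 < 1, this is tighter than 1; take delta = 1/1350.
So delta = 1/1350 works.

1/1350


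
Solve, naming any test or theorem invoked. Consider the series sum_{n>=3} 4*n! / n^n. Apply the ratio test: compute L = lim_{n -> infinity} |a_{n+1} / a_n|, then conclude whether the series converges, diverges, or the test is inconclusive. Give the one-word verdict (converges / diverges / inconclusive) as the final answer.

Let a_n denote the general term. Form the ratio a_{n+1}/a_n and simplify:
a_{n+1}/a_n = (n/(n + 1))^n
Take the limit as n -> infinity: L = exp(-1).
Since L = exp(-1) < 1, the ratio test implies the series converges.

converges


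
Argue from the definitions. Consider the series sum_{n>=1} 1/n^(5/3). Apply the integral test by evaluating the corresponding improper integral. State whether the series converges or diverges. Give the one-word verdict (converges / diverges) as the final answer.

Let f(x) = x^(-5/3). Then f is positive, continuous, and decreasing on [1, infinity), so the integral test applies.
Compute the improper integral int_{1}^infinity f(x) dx:
  antiderivative F(x) = -3/(2*x^(2/3)).
  As x -> infinity, F(x) -> 0 (since p = 5/3 > 1).
  So int = F(infinity) - F(1) = 0 - (-3/2) = 3/2.
  Finite, so by the integral test, the series converges.

converges


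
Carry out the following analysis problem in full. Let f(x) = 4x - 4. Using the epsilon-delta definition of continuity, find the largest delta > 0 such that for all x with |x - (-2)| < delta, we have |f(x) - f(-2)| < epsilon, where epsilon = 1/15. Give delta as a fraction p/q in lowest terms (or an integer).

We compute f(-2) = 4*(-2) - 4 = -12.
|f(x) - f(-2)| = |4x - 4 - (-12)| = |4(x - (-2))| = 4|x - (-2)|.
We need 4|x - (-2)| < 1/15, i.e. |x - (-2)| < 1/15 / 4 = 1/60.
So any delta <= 1/60 works. Conversely, if delta > 1/60, then x = -2 + 1/60 satisfies |x - (-2)| = 1/60 < delta but |f(x) - f(-2)| = 4 * 1/60 = 1/15, which is not < 1/15; so no larger delta works.
Hence the largest such delta is 1/60.

1/60


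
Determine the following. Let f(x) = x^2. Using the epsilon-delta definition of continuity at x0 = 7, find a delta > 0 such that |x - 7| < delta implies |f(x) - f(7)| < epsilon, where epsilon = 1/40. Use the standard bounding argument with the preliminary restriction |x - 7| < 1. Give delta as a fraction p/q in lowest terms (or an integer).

Factor: |x^2 - (7)^2| = |x - 7| * |x + 7|.
Impose |x - 7| < 1 first. Then |x + 7| = |(x - 7) + 2*(7)| <= |x - 7| + 2*|7| < 1 + 14 = 15.
So |x^2 - (7)^2| < delta * 15.
We need delta * 15 <= 1/40, i.e. delta <= 1/40/15 = 1/600.
Since 1/600 < 1, this is tighter than 1; take delta = 1/600.
So delta = 1/600 works.

1/600


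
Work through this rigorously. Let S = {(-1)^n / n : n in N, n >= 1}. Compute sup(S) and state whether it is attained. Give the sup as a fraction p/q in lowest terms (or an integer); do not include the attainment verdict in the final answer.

Analysis:
- Values: -1, 1/2, -1/3, 1/4, -1/5, ...
- Positive terms (even n): 1/(2+0), 1/(4+0), ... decreasing -> max = 1/2 (n=2).
- Negative terms (odd n): -1/(1+0), -1/(3+0), ... increasing -> min = -1 (n=1).
- So sup = 1/2 (attained at n=2); inf = -1 (attained at n=1).
Conclusion: sup(S) = 1/2, attained in S.

1/2


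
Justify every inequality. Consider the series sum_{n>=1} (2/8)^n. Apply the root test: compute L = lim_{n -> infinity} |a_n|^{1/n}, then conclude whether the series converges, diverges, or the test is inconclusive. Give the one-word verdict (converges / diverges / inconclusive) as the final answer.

Let a_n denote the general term. Form |a_n|^(1/n) and simplify:
|a_n|^(1/n) = 1/4
Take the limit as n -> infinity: L = 1/4.
Since L = 1/4 < 1, the root test implies convergence.

converges


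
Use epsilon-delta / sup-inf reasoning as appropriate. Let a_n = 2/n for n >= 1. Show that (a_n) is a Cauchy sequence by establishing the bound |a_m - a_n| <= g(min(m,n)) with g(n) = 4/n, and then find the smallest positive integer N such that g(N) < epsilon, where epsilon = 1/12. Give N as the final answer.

For any m, n >= 1, by the triangle inequality:
|a_m - a_n| = |2/m - 2/n| <= 2*1/m + 2*1/n <= 4/min(m,n).
So g(n) = 4/n bounds the Cauchy difference. Since g(n) -> 0, (a_n) is Cauchy.
Now solve g(N) < 1/12: 4/N < 1/12 <=> N > 4 / (1/12) = 48.
The smallest integer strictly greater than 48 is N = 49.
Check: g(49) = 4/49 = 4/49 < 1/12; g(48) = 1/12 >= 1/12. So N = 49.

49


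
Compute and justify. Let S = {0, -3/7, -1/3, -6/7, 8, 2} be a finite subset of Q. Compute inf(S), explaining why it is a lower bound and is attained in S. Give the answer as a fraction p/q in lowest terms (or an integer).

S is finite, so inf(S) = min(S).
Sorted increasing:
-6/7, -3/7, -1/3, 0, 2, 8
The extremum is -6/7.
For every x in S, x >= -6/7. And -6/7 is in S, so it is attained.
Therefore inf(S) = -6/7.

-6/7


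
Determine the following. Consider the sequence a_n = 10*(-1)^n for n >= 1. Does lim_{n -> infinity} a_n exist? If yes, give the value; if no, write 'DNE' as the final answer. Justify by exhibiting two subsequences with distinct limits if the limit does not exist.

Examine the behaviour of a_n along subsequences.
Even-n subsequence a_{2k} = 10 -> 10. Odd-n subsequence a_{2k+1} = -10 -> -10.
Since these two subsequential limits are 10 and -10, distinct, the full sequence cannot converge (a convergent sequence has all subsequences tending to the same limit). So lim a_n does not exist.

DNE


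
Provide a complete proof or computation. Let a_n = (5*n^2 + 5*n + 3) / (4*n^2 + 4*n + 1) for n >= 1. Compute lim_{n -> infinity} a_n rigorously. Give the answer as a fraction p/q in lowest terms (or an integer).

Divide numerator and denominator by n^2, the highest power:
numerator / n^2 = 5 + 5/n + 3/n^2
denominator / n^2 = 4 + 4/n + n^(-2)
As n -> infinity, all terms of the form c/n^k (k >= 1) tend to 0.
So numerator / n^2 -> 5 and denominator / n^2 -> 4.
Therefore lim a_n = 5/4.

5/4


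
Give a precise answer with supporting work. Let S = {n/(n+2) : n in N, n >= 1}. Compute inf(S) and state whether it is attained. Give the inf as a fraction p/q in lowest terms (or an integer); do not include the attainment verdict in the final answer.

Analysis:
- Values: 1/3, 1/2, 3/5, 2/3, ... strictly increasing.
- Minimum is 1/3 (n=1); inf = 1/3 (attained).
- n/(n+2) = 1 - 2/(n+2) -> 1 from below as n -> infinity, and never equals 1.
- So sup = 1 (not attained).
Conclusion: inf(S) = 1/3, attained in S.

1/3


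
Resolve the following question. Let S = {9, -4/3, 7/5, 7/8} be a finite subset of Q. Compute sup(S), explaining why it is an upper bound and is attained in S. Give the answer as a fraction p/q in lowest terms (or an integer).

S is finite, so sup(S) = max(S).
Sorted decreasing:
9, 7/5, 7/8, -4/3
The extremum is 9.
For every x in S, x <= 9. And 9 is in S, so it is attained.
Therefore sup(S) = 9.

9


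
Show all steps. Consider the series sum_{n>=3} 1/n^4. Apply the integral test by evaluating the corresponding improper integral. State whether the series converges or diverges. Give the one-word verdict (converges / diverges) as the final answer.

Let f(x) = x^(-4). Then f is positive, continuous, and decreasing on [3, infinity), so the integral test applies.
Compute the improper integral int_{3}^infinity f(x) dx:
  antiderivative F(x) = -1/(3*x^3).
  As x -> infinity, F(x) -> 0 (since p = 4 > 1).
  So int = F(infinity) - F(3) = 0 - (-1/81) = 1/81.
  Finite, so by the integral test, the series converges.

converges


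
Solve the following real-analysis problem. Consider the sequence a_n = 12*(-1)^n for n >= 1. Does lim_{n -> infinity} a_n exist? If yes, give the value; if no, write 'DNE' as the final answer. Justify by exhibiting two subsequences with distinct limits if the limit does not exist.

Examine the behaviour of a_n along subsequences.
Even-n subsequence a_{2k} = 12 -> 12. Odd-n subsequence a_{2k+1} = -12 -> -12.
Since these two subsequential limits are 12 and -12, distinct, the full sequence cannot converge (a convergent sequence has all subsequences tending to the same limit). So lim a_n does not exist.

DNE


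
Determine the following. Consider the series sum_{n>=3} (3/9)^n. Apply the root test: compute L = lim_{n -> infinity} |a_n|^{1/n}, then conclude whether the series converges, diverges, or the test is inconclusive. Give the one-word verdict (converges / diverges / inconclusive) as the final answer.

Let a_n denote the general term. Form |a_n|^(1/n) and simplify:
|a_n|^(1/n) = 1/3
Take the limit as n -> infinity: L = 1/3.
Since L = 1/3 < 1, the root test implies convergence.

converges


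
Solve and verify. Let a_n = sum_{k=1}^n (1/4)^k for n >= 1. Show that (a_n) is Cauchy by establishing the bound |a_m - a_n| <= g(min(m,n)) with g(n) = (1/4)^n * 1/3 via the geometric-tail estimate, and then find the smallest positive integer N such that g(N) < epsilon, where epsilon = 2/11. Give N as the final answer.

For m > n >= 1: |a_m - a_n| = sum_{k=n+1}^m (1/4)^k < sum_{k=n+1}^infinity (1/4)^k = (1/4)^(n+1) / (1 - 1/4) = (1/4)^n * (1/4) * (4/3) = (1/4)^n * 1/3.
So g(n) = (1/4)^n / 3. Since g(n) -> 0, (a_n) is Cauchy.
Now solve g(N) < 2/11: (1/4)^N / 3 < 2/11 <=> 4^N > 1 / (3 * 2/11) = 11/6.
Check powers of 4: 4^0 = 1 <= 11/6, 4^1 = 4 > 11/6.
So the smallest such N is 1. Check: g(1) = 1/(3 * 4) = 1/12 < 2/11.

1


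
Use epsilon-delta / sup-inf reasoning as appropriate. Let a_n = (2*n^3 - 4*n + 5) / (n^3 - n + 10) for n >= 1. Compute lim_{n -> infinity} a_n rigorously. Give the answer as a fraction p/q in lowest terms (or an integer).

Divide numerator and denominator by n^3, the highest power:
numerator / n^3 = 2 - 4/n^2 + 5/n^3
denominator / n^3 = 1 - 1/n^2 + 10/n^3
As n -> infinity, all terms of the form c/n^k (k >= 1) tend to 0.
So numerator / n^3 -> 2 and denominator / n^3 -> 1.
Therefore lim a_n = 2.

2


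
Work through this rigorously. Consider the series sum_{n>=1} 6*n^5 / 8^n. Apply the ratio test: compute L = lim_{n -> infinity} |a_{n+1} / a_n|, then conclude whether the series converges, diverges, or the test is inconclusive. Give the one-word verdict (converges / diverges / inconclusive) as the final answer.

Let a_n denote the general term. Form the ratio a_{n+1}/a_n and simplify:
a_{n+1}/a_n = (n + 1)^5/(8*n^5)
Take the limit as n -> infinity: L = 1/8.
Since L = 1/8 < 1, the ratio test implies the series converges.

converges


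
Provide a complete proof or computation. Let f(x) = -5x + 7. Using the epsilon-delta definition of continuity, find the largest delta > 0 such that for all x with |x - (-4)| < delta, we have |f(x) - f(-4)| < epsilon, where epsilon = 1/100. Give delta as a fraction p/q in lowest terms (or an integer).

We compute f(-4) = -5*(-4) + 7 = 27.
|f(x) - f(-4)| = |-5x + 7 - (27)| = |-5(x - (-4))| = 5|x - (-4)|.
We need 5|x - (-4)| < 1/100, i.e. |x - (-4)| < 1/100 / 5 = 1/500.
So any delta <= 1/500 works. Conversely, if delta > 1/500, then x = -4 + 1/500 satisfies |x - (-4)| = 1/500 < delta but |f(x) - f(-4)| = 5 * 1/500 = 1/100, which is not < 1/100; so no larger delta works.
Hence the largest such delta is 1/500.

1/500


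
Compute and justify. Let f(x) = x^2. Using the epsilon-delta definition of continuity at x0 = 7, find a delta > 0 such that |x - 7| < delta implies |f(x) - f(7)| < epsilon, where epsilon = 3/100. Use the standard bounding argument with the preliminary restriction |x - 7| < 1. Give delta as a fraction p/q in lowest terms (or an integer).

Factor: |x^2 - (7)^2| = |x - 7| * |x + 7|.
Impose |x - 7| < 1 first. Then |x + 7| = |(x - 7) + 2*(7)| <= |x - 7| + 2*|7| < 1 + 14 = 15.
So |x^2 - (7)^2| < delta * 15.
We need delta * 15 <= 3/100, i.e. delta <= 3/100/15 = 1/500.
Since 1/500 < 1, this is tighter than 1; take delta = 1/500.
So delta = 1/500 works.

1/500


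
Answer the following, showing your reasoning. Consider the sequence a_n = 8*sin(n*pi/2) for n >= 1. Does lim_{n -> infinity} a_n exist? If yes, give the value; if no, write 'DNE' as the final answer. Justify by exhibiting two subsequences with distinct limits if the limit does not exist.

Examine the behaviour of a_n along subsequences.
a_{4k+1} = 8*sin(pi/2 + 2k*pi) = 8 -> 8. a_{4k+3} = 8*sin(3pi/2 + 2k*pi) = -8 -> -8.
Since these two subsequential limits are 8 and -8, distinct, the full sequence cannot converge (a convergent sequence has all subsequences tending to the same limit). So lim a_n does not exist.

DNE


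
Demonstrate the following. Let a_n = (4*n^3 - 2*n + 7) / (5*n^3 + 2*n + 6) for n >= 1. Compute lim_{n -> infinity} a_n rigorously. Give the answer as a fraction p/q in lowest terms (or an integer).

Divide numerator and denominator by n^3, the highest power:
numerator / n^3 = 4 - 2/n^2 + 7/n^3
denominator / n^3 = 5 + 2/n^2 + 6/n^3
As n -> infinity, all terms of the form c/n^k (k >= 1) tend to 0.
So numerator / n^3 -> 4 and denominator / n^3 -> 5.
Therefore lim a_n = 4/5.

4/5


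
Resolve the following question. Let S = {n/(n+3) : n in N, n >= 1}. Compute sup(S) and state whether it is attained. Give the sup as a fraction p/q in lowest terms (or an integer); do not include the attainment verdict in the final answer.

Analysis:
- Values: 1/4, 2/5, 1/2, 4/7, ... strictly increasing.
- Minimum is 1/4 (n=1); inf = 1/4 (attained).
- n/(n+3) = 1 - 3/(n+3) -> 1 from below as n -> infinity, and never equals 1.
- So sup = 1 (not attained).
Conclusion: sup(S) = 1, not attained in S.

1


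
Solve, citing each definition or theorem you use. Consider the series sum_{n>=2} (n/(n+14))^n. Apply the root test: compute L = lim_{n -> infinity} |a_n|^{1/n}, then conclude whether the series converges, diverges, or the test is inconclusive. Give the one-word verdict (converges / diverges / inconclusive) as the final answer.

Let a_n denote the general term. Form |a_n|^(1/n) and simplify:
|a_n|^(1/n) = n/(n + 14)
Take the limit as n -> infinity: L = 1.
Since L = 1, the root test is inconclusive. (In fact a_n = (n/(n+14))^n -> e^(-14) != 0, so the nth-term test shows divergence; but the root test itself gives no conclusion.)

inconclusive


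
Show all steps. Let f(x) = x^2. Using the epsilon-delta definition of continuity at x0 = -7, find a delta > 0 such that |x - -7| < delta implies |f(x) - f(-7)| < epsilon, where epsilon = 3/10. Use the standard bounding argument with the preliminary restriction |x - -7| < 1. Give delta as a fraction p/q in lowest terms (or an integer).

Factor: |x^2 - (-7)^2| = |x - -7| * |x + -7|.
Impose |x - -7| < 1 first. Then |x + -7| = |(x - -7) + 2*(-7)| <= |x - -7| + 2*|-7| < 1 + 14 = 15.
So |x^2 - (-7)^2| < delta * 15.
We need delta * 15 <= 3/10, i.e. delta <= 3/10/15 = 1/50.
Since 1/50 < 1, this is tighter than 1; take delta = 1/50.
So delta = 1/50 works.

1/50


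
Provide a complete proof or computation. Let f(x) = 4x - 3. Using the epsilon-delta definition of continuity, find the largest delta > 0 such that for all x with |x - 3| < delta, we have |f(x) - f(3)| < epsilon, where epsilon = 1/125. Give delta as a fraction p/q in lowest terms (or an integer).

We compute f(3) = 4*(3) - 3 = 9.
|f(x) - f(3)| = |4x - 3 - (9)| = |4(x - 3)| = 4|x - 3|.
We need 4|x - 3| < 1/125, i.e. |x - 3| < 1/125 / 4 = 1/500.
So any delta <= 1/500 works. Conversely, if delta > 1/500, then x = 3 + 1/500 satisfies |x - 3| = 1/500 < delta but |f(x) - f(3)| = 4 * 1/500 = 1/125, which is not < 1/125; so no larger delta works.
Hence the largest such delta is 1/500.

1/500


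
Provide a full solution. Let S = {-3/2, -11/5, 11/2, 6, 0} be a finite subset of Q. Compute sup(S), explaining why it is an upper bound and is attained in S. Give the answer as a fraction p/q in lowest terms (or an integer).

S is finite, so sup(S) = max(S).
Sorted decreasing:
6, 11/2, 0, -3/2, -11/5
The extremum is 6.
For every x in S, x <= 6. And 6 is in S, so it is attained.
Therefore sup(S) = 6.

6


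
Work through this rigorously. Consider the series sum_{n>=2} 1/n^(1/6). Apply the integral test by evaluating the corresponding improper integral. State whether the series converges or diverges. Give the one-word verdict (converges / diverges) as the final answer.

Let f(x) = x^(-1/6). Then f is positive, continuous, and decreasing on [2, infinity), so the integral test applies.
Compute the improper integral int_{2}^infinity f(x) dx:
  antiderivative F(x) = 6*x^(5/6)/5.
  As x -> infinity, F(x) -> infinity (since p = 1/6 < 1).
  So the integral diverges. By the integral test, the series diverges.

diverges


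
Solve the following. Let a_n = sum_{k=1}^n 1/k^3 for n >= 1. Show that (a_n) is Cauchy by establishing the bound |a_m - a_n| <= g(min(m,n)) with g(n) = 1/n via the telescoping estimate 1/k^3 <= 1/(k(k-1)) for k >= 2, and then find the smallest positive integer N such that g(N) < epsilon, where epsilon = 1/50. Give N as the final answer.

For m > n >= 1: |a_m - a_n| = sum_{k=n+1}^m 1/k^3.
Use 1/k^3 <= 1/(k(k-1)) = 1/(k-1) - 1/k for k >= 2 (which holds since k^3 >= k^2 >= k(k-1) for k >= 2):
sum_{k=n+1}^m 1/k^3 <= sum_{k=n+1}^m (1/(k-1) - 1/k) = 1/n - 1/m <= 1/n.
By symmetry the same bound holds with n,m swapped, so |a_m - a_n| <= 1/min(m,n) = g(min(m,n)). Since g(n) -> 0, (a_n) is Cauchy.
Now solve g(N) < 1/50: 1/N < 1/50 <=> N > 1/(1/50) = 50.
The smallest integer strictly greater than 50 is N = 51.
Check: g(51) = 1/51 < 1/50; g(50) = 1/50 >= 1/50. So N = 51.

51


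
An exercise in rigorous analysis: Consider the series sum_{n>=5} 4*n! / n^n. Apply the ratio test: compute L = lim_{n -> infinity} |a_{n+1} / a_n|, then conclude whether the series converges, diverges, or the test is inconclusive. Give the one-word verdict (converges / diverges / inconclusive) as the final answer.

Let a_n denote the general term. Form the ratio a_{n+1}/a_n and simplify:
a_{n+1}/a_n = (n/(n + 1))^n
Take the limit as n -> infinity: L = exp(-1).
Since L = exp(-1) < 1, the ratio test implies the series converges.

converges


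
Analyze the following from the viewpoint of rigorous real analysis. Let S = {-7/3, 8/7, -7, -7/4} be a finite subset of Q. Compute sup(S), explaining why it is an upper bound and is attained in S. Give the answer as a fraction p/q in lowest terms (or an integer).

S is finite, so sup(S) = max(S).
Sorted decreasing:
8/7, -7/4, -7/3, -7
The extremum is 8/7.
For every x in S, x <= 8/7. And 8/7 is in S, so it is attained.
Therefore sup(S) = 8/7.

8/7


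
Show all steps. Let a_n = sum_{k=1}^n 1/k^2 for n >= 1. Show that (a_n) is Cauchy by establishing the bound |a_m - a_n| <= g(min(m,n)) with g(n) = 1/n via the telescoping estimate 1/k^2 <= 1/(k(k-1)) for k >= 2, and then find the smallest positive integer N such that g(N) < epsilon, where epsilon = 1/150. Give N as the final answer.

For m > n >= 1: |a_m - a_n| = sum_{k=n+1}^m 1/k^2.
Use 1/k^2 <= 1/(k(k-1)) = 1/(k-1) - 1/k for k >= 2:
sum_{k=n+1}^m 1/k^2 <= sum_{k=n+1}^m (1/(k-1) - 1/k) = 1/n - 1/m <= 1/n.
By symmetry the same bound holds with n,m swapped, so |a_m - a_n| <= 1/min(m,n) = g(min(m,n)). Since g(n) -> 0, (a_n) is Cauchy.
Now solve g(N) < 1/150: 1/N < 1/150 <=> N > 1/(1/150) = 150.
The smallest integer strictly greater than 150 is N = 151.
Check: g(151) = 1/151 < 1/150; g(150) = 1/150 >= 1/150. So N = 151.

151


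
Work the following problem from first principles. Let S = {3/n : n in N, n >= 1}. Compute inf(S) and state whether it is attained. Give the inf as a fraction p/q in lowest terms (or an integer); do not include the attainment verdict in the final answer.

Analysis:
- Values: 3, 3/2, 1, 3/4, ... strictly decreasing.
- The maximum is 3 (n=1); sup = 3 (attained).
- The set is bounded below by 0; 3/n -> 0 so 0 is the greatest lower bound.
- 0 is not in the set, so inf = 0 is not attained.
Conclusion: inf(S) = 0, not attained in S.

0


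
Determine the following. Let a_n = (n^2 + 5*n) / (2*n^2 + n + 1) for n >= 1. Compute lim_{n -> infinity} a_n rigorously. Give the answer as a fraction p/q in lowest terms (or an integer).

Divide numerator and denominator by n^2, the highest power:
numerator / n^2 = 1 + 5/n
denominator / n^2 = 2 + 1/n + n^(-2)
As n -> infinity, all terms of the form c/n^k (k >= 1) tend to 0.
So numerator / n^2 -> 1 and denominator / n^2 -> 2.
Therefore lim a_n = 1/2.

1/2


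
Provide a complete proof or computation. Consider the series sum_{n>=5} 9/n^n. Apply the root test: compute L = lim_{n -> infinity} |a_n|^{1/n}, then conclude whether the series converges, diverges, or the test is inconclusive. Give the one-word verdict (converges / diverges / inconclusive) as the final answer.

Let a_n denote the general term. Form |a_n|^(1/n) and simplify:
|a_n|^(1/n) = 3^(2/n)/n
Take the limit as n -> infinity: L = 0.
Since L = 0 < 1, the root test implies convergence.

converges


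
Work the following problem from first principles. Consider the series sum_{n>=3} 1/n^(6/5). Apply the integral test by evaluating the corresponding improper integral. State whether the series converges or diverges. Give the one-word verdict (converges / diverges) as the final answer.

Let f(x) = x^(-6/5). Then f is positive, continuous, and decreasing on [3, infinity), so the integral test applies.
Compute the improper integral int_{3}^infinity f(x) dx:
  antiderivative F(x) = -5/x^(1/5).
  As x -> infinity, F(x) -> 0 (since p = 6/5 > 1).
  So int = F(infinity) - F(3) = 0 - (-5*3^(4/5)/3) = 5*3^(4/5)/3.
  Finite, so by the integral test, the series converges.

converges


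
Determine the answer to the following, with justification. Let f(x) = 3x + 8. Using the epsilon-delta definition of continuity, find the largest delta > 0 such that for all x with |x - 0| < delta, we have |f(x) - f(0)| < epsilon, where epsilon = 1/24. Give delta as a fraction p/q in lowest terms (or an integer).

We compute f(0) = 3*(0) + 8 = 8.
|f(x) - f(0)| = |3x + 8 - (8)| = |3(x - 0)| = 3|x - 0|.
We need 3|x - 0| < 1/24, i.e. |x - 0| < 1/24 / 3 = 1/72.
So any delta <= 1/72 works. Conversely, if delta > 1/72, then x = 0 + 1/72 satisfies |x - 0| = 1/72 < delta but |f(x) - f(0)| = 3 * 1/72 = 1/24, which is not < 1/24; so no larger delta works.
Hence the largest such delta is 1/72.

1/72


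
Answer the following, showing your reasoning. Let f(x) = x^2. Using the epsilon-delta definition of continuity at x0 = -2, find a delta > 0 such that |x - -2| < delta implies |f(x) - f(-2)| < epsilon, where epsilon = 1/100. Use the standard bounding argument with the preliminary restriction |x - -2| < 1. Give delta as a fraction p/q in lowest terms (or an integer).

Factor: |x^2 - (-2)^2| = |x - -2| * |x + -2|.
Impose |x - -2| < 1 first. Then |x + -2| = |(x - -2) + 2*(-2)| <= |x - -2| + 2*|-2| < 1 + 4 = 5.
So |x^2 - (-2)^2| < delta * 5.
We need delta * 5 <= 1/100, i.e. delta <= 1/100/5 = 1/500.
Since 1/500 < 1, this is tighter than 1; take delta = 1/500.
So delta = 1/500 works.

1/500


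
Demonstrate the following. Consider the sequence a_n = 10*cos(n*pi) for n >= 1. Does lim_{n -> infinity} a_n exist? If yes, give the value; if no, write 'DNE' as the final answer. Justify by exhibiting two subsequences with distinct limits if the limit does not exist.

Examine the behaviour of a_n along subsequences.
cos(n*pi) = (-1)^n, so a_n = 10*(-1)^n. a_{2k} = 10 -> 10. a_{2k+1} = -10 -> -10.
Since these two subsequential limits are 10 and -10, distinct, the full sequence cannot converge (a convergent sequence has all subsequences tending to the same limit). So lim a_n does not exist.

DNE


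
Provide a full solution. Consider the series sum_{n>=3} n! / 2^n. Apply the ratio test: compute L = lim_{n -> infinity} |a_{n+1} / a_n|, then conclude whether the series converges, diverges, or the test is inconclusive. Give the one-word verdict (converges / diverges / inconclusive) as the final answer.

Let a_n denote the general term. Form the ratio a_{n+1}/a_n and simplify:
a_{n+1}/a_n = n/2 + 1/2
Take the limit as n -> infinity: L = infinity.
Since L = infinity > 1 (or L = infinity), the ratio test implies the series diverges.

diverges


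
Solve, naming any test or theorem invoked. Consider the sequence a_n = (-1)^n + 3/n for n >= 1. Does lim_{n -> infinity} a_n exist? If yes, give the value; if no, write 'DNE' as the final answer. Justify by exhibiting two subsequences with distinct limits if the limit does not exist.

Examine the behaviour of a_n along subsequences.
a_{2k} = 1 + 3/(2k) -> 1. a_{2k+1} = -1 + 3/(2k+1) -> -1.
Since these two subsequential limits are 1 and -1, distinct, the full sequence cannot converge (a convergent sequence has all subsequences tending to the same limit). So lim a_n does not exist.

DNE


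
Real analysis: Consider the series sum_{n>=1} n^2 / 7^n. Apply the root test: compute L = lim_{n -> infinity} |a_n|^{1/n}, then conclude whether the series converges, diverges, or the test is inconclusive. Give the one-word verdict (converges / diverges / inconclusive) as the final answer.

Let a_n denote the general term. Form |a_n|^(1/n) and simplify:
|a_n|^(1/n) = n^(2/n)/7
Take the limit as n -> infinity: L = 1/7.
Since L = 1/7 < 1, the root test implies convergence.

converges
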